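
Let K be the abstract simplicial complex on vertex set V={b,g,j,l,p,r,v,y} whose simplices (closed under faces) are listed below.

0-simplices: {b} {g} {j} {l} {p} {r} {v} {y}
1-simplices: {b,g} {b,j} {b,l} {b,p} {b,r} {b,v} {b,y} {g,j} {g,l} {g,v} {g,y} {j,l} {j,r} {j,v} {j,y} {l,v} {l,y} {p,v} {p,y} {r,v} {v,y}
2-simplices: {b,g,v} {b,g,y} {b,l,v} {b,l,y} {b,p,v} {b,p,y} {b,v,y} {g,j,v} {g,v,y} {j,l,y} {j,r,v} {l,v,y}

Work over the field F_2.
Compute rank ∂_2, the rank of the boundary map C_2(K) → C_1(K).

n_0=8 n_1=21 n_2=12  [Z2]
∂1: piv[bg,bj,bl,bp,br,bv,by] rk=7  ker:gj,gl,gv,gy,jl,jr,jv,jy,lv,ly,pv,py,rv,vy
∂2: piv[bgv,bgy,blv,bly,bpv,bpy,bvy,gjv,jly,jrv] rk=10  ker:gvy,lvy
rk∂_2=10

rank∂_2=10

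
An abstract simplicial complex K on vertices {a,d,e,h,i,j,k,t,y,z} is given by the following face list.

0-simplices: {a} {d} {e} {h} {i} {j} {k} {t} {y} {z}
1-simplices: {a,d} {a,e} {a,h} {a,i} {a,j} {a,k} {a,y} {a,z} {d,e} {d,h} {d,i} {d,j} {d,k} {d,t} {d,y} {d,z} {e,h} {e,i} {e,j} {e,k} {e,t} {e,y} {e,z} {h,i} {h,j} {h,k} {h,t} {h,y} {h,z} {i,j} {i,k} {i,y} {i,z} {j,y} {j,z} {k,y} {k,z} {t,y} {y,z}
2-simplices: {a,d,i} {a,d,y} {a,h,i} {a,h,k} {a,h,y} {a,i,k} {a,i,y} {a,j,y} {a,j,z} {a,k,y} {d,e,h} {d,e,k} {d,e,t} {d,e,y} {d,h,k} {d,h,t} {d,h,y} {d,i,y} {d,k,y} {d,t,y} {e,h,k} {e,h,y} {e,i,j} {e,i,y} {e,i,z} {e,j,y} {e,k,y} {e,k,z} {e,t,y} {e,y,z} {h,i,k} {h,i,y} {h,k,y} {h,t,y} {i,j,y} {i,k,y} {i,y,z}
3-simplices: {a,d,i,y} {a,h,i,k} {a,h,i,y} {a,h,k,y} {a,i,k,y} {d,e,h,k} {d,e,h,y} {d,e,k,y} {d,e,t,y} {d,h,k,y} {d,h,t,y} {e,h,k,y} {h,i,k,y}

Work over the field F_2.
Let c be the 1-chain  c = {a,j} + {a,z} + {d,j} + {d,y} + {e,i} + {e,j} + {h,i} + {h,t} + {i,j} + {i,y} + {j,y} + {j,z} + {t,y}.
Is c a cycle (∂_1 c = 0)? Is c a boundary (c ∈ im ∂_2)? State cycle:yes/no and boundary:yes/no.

n_0=10 n_1=39 n_2=37 n_3=13  [Z2]
∂1: piv[ad,ae,ah,ai,aj,ak,ay,az,dt] rk=9  ker:de,dh,di,dj,dk,dy,dz,eh,ei,ej,ek,et,ey,ez,hi,hj,hk,ht,hy,hz,ij,ik,iy,iz,jy,jz,ky,kz,ty,yz
∂2: piv[adi,ady,ahi,ahk,ahy,aik,aiy,ajy,ajz,aky,deh,dek,det,dey,dhk,dht,dhy,dty,eij,eiy,eiz,ejy,ekz,eyz] rk=24  ker:diy,dky,ehk,ehy,eky,ety,hik,hiy,hky,hty,ijy,iky,iyz
∂3: piv[adiy,ahik,ahiy,ahky,aiky,dehk,dehy,deky,dety,dhky,dhty] rk=11  ker:ehky,hiky
∂1c = 0
c vs im∂2: residual ≠ 0 ⇒ not boundary

cycle:yes boundary:no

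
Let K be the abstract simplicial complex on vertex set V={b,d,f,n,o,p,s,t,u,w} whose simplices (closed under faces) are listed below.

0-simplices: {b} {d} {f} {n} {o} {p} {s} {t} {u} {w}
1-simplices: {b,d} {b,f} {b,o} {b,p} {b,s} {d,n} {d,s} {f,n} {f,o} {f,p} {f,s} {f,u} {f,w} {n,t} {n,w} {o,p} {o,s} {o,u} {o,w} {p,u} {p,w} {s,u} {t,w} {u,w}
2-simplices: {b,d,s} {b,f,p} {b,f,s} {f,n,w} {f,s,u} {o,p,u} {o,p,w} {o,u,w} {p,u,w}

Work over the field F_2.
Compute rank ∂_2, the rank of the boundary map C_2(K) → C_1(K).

n_0=10 n_1=24 n_2=9  [Z2]
∂1: piv[bd,bf,bo,bp,bs,dn,fu,fw,nt] rk=9  ker:ds,fn,fo,fp,fs,nw,op,os,ou,ow,pu,pw,su,tw,uw
∂2: piv[bds,bfp,bfs,fnw,fsu,opu,opw,ouw] rk=8  ker:puw
rk∂_2=8

rank∂_2=8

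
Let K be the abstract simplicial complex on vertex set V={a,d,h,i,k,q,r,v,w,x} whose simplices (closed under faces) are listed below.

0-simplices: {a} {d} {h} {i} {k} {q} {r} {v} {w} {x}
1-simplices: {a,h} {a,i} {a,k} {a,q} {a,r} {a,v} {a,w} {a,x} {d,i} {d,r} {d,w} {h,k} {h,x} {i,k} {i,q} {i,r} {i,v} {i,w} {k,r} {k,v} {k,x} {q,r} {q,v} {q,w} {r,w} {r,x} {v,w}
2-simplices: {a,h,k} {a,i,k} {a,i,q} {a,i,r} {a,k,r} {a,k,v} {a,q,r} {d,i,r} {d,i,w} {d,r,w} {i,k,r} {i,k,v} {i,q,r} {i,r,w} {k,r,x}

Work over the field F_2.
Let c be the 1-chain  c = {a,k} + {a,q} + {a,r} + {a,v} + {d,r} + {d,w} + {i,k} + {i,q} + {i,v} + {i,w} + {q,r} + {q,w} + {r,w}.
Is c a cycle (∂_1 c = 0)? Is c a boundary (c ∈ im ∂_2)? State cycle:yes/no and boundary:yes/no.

n_0=10 n_1=27 n_2=15  [Z2]
∂1: piv[ah,ai,ak,aq,ar,av,aw,ax,di] rk=9  ker:dr,dw,hk,hx,ik,iq,ir,iv,iw,kr,kv,kx,qr,qv,qw,rw,rx,vw
∂2: piv[ahk,aik,aiq,air,akr,akv,aqr,dir,diw,drw,ikv,krx] rk=12  ker:ikr,iqr,irw
∂1c = 0
c vs im∂2: residual ≠ 0 ⇒ not boundary

cycle:yes boundary:no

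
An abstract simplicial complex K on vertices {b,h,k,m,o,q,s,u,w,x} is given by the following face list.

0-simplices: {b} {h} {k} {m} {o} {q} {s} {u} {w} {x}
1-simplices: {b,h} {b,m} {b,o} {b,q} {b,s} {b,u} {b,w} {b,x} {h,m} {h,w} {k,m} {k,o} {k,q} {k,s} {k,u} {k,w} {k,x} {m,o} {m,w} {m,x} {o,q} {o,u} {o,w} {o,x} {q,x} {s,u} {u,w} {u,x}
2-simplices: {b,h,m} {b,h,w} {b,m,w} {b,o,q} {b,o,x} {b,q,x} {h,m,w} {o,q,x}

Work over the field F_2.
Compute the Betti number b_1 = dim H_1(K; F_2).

n_0=10 n_1=28 n_2=8  [Z2]
∂1: piv[bh,bm,bo,bq,bs,bu,bw,bx,km] rk=9  ker:hm,hw,ko,kq,ks,ku,kw,kx,mo,mw,mx,oq,ou,ow,ox,qx,su,uw,ux
∂2: piv[bhm,bhw,bmw,boq,box,bqx] rk=6  ker:hmw,oqx
b_1=(28−9)−6=13

b_1=13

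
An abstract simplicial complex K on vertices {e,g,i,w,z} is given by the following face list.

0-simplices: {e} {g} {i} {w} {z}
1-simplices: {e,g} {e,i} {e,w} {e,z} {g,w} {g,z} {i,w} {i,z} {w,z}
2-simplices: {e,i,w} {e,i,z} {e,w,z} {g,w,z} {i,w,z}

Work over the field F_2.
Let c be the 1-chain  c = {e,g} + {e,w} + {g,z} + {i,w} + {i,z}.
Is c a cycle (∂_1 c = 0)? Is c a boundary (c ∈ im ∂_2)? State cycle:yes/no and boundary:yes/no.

n_0=5 n_1=9 n_2=5  [Z2]
∂1: piv[eg,ei,ew,ez] rk=4  ker:gw,gz,iw,iz,wz
∂2: piv[eiw,eiz,ewz,gwz] rk=4  ker:iwz
∂1c = 0
c vs im∂2: residual ≠ 0 ⇒ not boundary

cycle:yes boundary:no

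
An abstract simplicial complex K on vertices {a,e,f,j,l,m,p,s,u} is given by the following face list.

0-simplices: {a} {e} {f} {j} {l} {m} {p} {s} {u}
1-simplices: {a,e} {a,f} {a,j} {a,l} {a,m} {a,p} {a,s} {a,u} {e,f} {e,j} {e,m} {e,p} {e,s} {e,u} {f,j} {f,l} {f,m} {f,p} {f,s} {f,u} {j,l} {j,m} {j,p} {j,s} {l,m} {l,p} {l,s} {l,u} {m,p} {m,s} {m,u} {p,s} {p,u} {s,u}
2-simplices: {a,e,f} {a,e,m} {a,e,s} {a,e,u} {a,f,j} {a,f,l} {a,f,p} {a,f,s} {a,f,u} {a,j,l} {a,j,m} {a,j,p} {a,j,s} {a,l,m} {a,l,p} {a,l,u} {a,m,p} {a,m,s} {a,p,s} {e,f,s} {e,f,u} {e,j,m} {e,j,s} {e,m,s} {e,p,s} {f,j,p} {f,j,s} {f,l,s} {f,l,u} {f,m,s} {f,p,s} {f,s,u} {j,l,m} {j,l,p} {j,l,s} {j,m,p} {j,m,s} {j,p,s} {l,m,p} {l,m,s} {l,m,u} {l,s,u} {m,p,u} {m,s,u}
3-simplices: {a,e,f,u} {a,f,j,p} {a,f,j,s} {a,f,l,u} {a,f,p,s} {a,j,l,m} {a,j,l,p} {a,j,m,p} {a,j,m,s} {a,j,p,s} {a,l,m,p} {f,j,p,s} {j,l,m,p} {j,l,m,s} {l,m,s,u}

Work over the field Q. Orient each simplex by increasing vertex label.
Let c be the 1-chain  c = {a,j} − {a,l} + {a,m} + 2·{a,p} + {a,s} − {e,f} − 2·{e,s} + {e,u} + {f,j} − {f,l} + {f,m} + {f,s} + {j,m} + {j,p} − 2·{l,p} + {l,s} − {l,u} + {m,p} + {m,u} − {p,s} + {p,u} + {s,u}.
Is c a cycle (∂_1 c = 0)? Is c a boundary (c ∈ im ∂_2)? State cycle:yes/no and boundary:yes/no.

cycle:no boundary:no

n_0=9 n_1=34 n_2=44 n_3=15  [Q]
∂1: piv[ae,af,aj,al,am,ap,as,au] rk=8  ker:ef,ej,em,ep,es,eu,fj,fl,fm,fp,fs,fu,jl,jm,jp,js,lm,lp,ls,lu,mp,ms,mu,ps,pu,su
∂2: piv[aef,aem,aes,aeu,afj,afl,afp,afs,afu,ajl,ajm,ajp,ajs,alm,alp,alu,amp,ams,aps,ejm,eps,fls,fms,fsu,lmu,mpu] rk=26  ker:efs,efu,ejs,ems,fjp,fjs,flu,fps,jlm,jlp,jls,jmp,jms,jps,lmp,lms,lsu,msu
∂3: piv[aefu,afjp,afjs,aflu,afps,ajlm,ajlp,ajmp,ajms,ajps,almp,jlms,lmsu] rk=13  ker:fjps,jlmp
∂1c = −4·{a} + 2·{e} − 3·{f} + {m} + 2·{p} − {s} + 3·{u}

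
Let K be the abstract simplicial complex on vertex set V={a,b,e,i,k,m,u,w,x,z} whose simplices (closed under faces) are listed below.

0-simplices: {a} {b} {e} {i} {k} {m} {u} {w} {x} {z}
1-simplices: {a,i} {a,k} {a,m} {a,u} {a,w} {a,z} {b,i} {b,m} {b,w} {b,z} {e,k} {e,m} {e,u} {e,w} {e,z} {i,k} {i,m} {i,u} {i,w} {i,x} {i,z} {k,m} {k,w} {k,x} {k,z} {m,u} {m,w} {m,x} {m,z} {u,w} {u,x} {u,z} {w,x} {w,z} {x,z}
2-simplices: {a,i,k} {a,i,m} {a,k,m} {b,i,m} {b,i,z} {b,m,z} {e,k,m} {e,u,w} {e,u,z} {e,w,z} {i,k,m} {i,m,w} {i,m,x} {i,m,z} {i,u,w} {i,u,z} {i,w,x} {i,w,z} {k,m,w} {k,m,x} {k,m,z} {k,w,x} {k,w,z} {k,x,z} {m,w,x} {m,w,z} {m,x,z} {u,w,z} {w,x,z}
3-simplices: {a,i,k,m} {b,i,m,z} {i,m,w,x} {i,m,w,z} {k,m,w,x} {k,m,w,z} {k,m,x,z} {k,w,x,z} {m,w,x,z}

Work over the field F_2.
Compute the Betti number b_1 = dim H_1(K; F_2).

n_0=10 n_1=35 n_2=29 n_3=9  [Z2]
∂1: piv[ai,ak,am,au,aw,az,bi,ek,ix] rk=9  ker:bm,bw,bz,em,eu,ew,ez,ik,im,iu,iw,iz,km,kw,kx,kz,mu,mw,mx,mz,uw,ux,uz,wx,wz,xz
∂2: piv[aik,aim,akm,bim,biz,bmz,ekm,euw,euz,ewz,imw,imx,iuw,iuz,iwx,kmw,kmx,kmz,kxz] rk=19  ker:ikm,imz,iwz,kwx,kwz,mwx,mwz,mxz,uwz,wxz
∂3: piv[aikm,bimz,imwx,imwz,kmwx,kmwz,kmxz,kwxz] rk=8  ker:mwxz
b_1=(35−9)−19=7

b_1=7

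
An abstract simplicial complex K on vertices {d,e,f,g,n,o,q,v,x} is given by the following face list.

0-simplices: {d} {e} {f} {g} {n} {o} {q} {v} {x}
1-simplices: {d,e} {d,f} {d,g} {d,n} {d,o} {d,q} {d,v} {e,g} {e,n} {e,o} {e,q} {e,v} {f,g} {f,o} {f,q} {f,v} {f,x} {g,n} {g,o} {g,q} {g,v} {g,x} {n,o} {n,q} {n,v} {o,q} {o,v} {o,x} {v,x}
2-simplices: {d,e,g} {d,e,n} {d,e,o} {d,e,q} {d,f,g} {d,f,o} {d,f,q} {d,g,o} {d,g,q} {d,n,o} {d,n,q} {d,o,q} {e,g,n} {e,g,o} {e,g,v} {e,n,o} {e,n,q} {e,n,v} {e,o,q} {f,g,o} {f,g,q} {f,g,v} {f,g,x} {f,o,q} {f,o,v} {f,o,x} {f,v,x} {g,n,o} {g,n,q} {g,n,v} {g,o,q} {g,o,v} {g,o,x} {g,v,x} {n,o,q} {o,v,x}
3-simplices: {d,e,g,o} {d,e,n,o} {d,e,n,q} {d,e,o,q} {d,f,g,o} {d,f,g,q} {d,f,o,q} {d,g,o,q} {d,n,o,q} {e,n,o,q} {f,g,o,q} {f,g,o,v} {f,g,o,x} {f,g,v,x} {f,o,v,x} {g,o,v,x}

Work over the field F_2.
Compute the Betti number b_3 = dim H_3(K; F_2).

n_0=9 n_1=29 n_2=36 n_3=16  [Z2]
∂1: piv[de,df,dg,dn,do,dq,dv,fx] rk=8  ker:eg,en,eo,eq,ev,fg,fo,fq,fv,gn,go,gq,gv,gx,no,nq,nv,oq,ov,ox,vx
∂2: piv[deg,den,deo,deq,dfg,dfo,dfq,dgo,dgq,dno,dnq,doq,egn,egv,env,fgv,fgx,fov,fox,fvx] rk=20  ker:ego,eno,enq,eoq,fgo,fgq,foq,gno,gnq,gnv,goq,gov,gox,gvx,noq,ovx
∂3: piv[dego,deno,denq,deoq,dfgo,dfgq,dfoq,dgoq,dnoq,fgov,fgox,fgvx,fovx] rk=13  ker:enoq,fgoq,govx
b_3=(16−13)−0=3

b_3=3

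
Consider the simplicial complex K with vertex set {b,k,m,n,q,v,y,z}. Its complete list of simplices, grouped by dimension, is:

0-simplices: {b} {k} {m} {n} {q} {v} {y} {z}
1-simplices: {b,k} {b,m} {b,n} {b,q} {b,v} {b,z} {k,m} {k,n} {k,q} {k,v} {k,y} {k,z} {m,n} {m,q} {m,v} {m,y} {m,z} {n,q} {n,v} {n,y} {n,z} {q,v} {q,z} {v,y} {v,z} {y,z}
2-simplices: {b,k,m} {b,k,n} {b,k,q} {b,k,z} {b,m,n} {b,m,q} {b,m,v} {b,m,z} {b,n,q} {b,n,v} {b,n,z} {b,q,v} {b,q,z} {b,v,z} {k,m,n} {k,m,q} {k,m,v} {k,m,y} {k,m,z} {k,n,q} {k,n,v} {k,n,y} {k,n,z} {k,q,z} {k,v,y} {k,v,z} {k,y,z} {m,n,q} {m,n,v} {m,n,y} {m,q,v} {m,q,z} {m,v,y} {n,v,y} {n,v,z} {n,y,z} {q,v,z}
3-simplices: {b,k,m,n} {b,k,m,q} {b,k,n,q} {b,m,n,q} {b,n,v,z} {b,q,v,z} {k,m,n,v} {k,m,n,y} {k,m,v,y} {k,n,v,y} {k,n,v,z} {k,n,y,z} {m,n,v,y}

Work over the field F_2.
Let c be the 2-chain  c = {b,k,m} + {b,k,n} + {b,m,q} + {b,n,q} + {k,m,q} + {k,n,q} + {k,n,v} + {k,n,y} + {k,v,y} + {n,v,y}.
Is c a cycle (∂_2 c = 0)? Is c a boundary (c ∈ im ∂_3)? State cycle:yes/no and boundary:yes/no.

cycle:yes boundary:yes

n_0=8 n_1=26 n_2=37 n_3=13  [Z2]
∂1: piv[bk,bm,bn,bq,bv,bz,ky] rk=7  ker:km,kn,kq,kv,kz,mn,mq,mv,my,mz,nq,nv,ny,nz,qv,qz,vy,vz,yz
∂2: piv[bkm,bkn,bkq,bkz,bmn,bmq,bmv,bmz,bnq,bnv,bnz,bqv,bqz,bvz,kmv,kmy,kny,kvy,kyz] rk=19  ker:kmn,kmq,kmz,knq,knv,knz,kqz,kvz,mnq,mnv,mny,mqv,mqz,mvy,nvy,nvz,nyz,qvz
∂3: piv[bkmn,bkmq,bknq,bmnq,bnvz,bqvz,kmnv,kmny,kmvy,knvy,knvz,knyz] rk=12  ker:mnvy
∂2c = 0
c vs im∂3: reduces to 0 ⇒ boundary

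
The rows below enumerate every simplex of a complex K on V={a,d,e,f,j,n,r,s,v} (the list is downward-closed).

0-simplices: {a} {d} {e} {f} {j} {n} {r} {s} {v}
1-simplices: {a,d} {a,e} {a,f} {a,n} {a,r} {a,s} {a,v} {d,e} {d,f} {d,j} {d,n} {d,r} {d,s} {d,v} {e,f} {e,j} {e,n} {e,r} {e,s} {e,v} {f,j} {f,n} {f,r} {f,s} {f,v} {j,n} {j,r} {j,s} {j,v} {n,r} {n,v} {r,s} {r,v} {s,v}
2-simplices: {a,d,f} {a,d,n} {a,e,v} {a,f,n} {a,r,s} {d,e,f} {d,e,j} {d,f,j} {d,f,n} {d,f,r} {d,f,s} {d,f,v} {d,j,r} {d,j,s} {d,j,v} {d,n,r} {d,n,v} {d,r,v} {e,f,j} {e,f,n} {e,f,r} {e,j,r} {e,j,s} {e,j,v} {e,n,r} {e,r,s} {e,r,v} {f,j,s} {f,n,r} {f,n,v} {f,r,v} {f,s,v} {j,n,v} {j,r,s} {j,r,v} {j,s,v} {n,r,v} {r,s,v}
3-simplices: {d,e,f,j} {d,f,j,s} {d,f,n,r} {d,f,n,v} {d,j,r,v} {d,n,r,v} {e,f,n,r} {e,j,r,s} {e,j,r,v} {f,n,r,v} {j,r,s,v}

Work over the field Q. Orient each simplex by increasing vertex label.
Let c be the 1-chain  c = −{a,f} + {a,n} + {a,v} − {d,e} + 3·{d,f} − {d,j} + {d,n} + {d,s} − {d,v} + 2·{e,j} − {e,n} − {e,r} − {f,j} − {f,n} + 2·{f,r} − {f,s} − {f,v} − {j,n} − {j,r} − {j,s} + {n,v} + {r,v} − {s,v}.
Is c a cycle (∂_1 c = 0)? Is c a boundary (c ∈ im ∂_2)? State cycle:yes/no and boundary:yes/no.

cycle:no boundary:no

n_0=9 n_1=34 n_2=38 n_3=11  [Q]
∂1: piv[ad,ae,af,an,ar,as,av,dj] rk=8  ker:de,df,dn,dr,ds,dv,ef,ej,en,er,es,ev,fj,fn,fr,fs,fv,jn,jr,js,jv,nr,nv,rs,rv,sv
∂2: piv[adf,adn,aev,afn,ars,def,dej,dfj,dfr,dfs,dfv,djr,djs,djv,dnr,dnv,drv,efn,efr,ejs,ejv,ers,fsv,jnv] rk=24  ker:dfn,efj,ejr,enr,erv,fjs,fnr,fnv,frv,jrs,jrv,jsv,nrv,rsv
∂3: piv[defj,dfjs,dfnr,dfnv,djrv,dnrv,efnr,ejrs,ejrv,fnrv,jrsv] rk=11
∂1c = −{a} − 2·{d} − {e} + 4·{f} + 3·{j} − 2·{n} − {r}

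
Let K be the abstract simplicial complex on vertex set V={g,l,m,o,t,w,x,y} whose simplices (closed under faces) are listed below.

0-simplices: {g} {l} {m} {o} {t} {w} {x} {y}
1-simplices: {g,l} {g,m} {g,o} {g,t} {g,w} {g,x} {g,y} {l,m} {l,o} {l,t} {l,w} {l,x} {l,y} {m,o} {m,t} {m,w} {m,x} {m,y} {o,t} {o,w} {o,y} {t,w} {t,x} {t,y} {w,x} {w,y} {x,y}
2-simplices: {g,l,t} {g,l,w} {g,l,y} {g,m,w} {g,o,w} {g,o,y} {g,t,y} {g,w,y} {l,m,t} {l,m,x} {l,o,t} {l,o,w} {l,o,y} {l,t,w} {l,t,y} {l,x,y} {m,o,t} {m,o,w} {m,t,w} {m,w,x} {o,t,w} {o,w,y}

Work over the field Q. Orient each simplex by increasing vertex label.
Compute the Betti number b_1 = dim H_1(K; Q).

n_0=8 n_1=27 n_2=22  [Q]
∂1: piv[gl,gm,go,gt,gw,gx,gy] rk=7  ker:lm,lo,lt,lw,lx,ly,mo,mt,mw,mx,my,ot,ow,oy,tw,tx,ty,wx,wy,xy
∂2: piv[glt,glw,gly,gmw,gow,goy,gty,gwy,lmt,lmx,lot,low,ltw,lxy,mot,mow,mwx] rk=17  ker:loy,lty,mtw,otw,owy
b_1=(27−7)−17=3

b_1=3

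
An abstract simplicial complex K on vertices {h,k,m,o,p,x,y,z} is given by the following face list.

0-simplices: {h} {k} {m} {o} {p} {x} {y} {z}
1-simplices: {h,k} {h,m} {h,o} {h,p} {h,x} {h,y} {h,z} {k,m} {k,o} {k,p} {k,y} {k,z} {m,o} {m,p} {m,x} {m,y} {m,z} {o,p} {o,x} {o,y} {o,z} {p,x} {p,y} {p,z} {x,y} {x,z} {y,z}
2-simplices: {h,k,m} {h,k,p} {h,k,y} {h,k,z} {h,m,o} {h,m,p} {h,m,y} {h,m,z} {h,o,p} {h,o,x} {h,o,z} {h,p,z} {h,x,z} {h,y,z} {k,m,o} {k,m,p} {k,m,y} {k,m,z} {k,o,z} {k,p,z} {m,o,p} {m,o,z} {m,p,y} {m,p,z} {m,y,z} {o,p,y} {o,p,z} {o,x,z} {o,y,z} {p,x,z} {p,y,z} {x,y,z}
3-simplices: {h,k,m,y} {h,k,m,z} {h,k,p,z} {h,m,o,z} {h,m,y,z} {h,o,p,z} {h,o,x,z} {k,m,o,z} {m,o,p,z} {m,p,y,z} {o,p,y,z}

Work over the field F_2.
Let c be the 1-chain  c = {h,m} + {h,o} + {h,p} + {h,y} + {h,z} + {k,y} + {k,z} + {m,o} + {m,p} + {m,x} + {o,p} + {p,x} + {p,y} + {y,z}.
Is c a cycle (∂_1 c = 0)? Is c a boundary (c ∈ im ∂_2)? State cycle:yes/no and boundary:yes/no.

cycle:no boundary:no

n_0=8 n_1=27 n_2=32 n_3=11  [Z2]
∂1: piv[hk,hm,ho,hp,hx,hy,hz] rk=7  ker:km,ko,kp,ky,kz,mo,mp,mx,my,mz,op,ox,oy,oz,px,py,pz,xy,xz,yz
∂2: piv[hkm,hkp,hky,hkz,hmo,hmp,hmy,hmz,hop,hox,hoz,hpz,hxz,hyz,kmo,mpy,opy,pxz,xyz] rk=19  ker:kmp,kmy,kmz,koz,kpz,mop,moz,mpz,myz,opz,oxz,oyz,pyz
∂3: piv[hkmy,hkmz,hkpz,hmoz,hmyz,hopz,hoxz,kmoz,mopz,mpyz,opyz] rk=11
∂1c = {h} + {o} + {p} + {z}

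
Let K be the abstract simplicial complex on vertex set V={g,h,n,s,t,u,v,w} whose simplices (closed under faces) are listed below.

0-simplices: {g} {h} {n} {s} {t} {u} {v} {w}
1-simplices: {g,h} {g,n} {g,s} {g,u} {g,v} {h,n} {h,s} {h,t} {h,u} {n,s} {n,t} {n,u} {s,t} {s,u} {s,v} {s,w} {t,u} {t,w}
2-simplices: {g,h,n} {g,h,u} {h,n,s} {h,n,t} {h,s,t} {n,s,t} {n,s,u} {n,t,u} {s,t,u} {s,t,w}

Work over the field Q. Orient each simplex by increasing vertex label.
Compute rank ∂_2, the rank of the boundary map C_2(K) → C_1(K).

rank∂_2=8

n_0=8 n_1=18 n_2=10  [Q]
∂1: piv[gh,gn,gs,gu,gv,ht,sw] rk=7  ker:hn,hs,hu,ns,nt,nu,st,su,sv,tu,tw
∂2: piv[ghn,ghu,hns,hnt,hst,nsu,ntu,stw] rk=8  ker:nst,stu
rk∂_2=8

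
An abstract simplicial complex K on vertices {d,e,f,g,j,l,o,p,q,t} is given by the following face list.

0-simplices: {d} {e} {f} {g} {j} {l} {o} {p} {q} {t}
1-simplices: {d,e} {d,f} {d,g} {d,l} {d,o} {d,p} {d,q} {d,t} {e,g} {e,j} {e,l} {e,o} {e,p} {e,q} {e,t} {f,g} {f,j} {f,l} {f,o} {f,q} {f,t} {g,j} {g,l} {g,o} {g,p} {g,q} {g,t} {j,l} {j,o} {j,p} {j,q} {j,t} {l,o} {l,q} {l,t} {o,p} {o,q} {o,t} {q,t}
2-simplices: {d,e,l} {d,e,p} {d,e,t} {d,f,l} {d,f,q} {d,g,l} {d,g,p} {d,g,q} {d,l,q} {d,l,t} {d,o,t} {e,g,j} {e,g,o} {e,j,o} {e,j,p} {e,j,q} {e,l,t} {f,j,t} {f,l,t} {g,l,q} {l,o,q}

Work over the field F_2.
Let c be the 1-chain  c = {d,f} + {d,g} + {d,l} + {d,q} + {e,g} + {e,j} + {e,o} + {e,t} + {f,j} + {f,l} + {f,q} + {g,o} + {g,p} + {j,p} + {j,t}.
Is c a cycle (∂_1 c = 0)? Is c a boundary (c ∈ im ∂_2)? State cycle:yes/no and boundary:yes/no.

n_0=10 n_1=39 n_2=21  [Z2]
∂1: piv[de,df,dg,dl,do,dp,dq,dt,ej] rk=9  ker:eg,el,eo,ep,eq,et,fg,fj,fl,fo,fq,ft,gj,gl,go,gp,gq,gt,jl,jo,jp,jq,jt,lo,lq,lt,op,oq,ot,qt
∂2: piv[del,dep,det,dfl,dfq,dgl,dgp,dgq,dlq,dlt,dot,egj,ego,ejo,ejp,ejq,fjt,flt,loq] rk=19  ker:elt,glq
∂1c = 0
c vs im∂2: reduces to 0 ⇒ boundary

cycle:yes boundary:yes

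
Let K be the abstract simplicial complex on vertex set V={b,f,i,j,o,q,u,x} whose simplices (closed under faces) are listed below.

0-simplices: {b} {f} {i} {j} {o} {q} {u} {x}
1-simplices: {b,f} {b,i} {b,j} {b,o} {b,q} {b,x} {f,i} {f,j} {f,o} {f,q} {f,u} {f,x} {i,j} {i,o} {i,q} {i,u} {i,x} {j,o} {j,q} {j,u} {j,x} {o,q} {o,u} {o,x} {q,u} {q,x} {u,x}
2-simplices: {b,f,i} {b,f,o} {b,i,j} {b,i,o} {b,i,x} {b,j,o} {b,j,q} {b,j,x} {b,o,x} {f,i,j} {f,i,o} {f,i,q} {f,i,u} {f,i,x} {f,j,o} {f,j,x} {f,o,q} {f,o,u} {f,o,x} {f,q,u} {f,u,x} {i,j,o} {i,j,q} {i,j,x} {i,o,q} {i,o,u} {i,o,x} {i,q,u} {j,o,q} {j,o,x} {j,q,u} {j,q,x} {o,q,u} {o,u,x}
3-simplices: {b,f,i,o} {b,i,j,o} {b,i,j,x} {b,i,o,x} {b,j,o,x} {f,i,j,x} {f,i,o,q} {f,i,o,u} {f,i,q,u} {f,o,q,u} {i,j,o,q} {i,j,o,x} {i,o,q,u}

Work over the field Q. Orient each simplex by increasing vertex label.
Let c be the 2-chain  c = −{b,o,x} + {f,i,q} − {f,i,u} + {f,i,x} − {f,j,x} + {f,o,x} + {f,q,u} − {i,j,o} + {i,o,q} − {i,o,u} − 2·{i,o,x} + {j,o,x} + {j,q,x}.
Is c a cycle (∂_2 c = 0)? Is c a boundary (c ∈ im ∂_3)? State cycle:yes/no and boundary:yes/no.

cycle:no boundary:no

n_0=8 n_1=27 n_2=34 n_3=13  [Q]
∂1: piv[bf,bi,bj,bo,bq,bx,fu] rk=7  ker:fi,fj,fo,fq,fx,ij,io,iq,iu,ix,jo,jq,ju,jx,oq,ou,ox,qu,qx,ux
∂2: piv[bfi,bfo,bij,bio,bix,bjo,bjq,bjx,box,fij,fiq,fiu,fix,foq,fou,fqu,fux,ijq,jqu,jqx] rk=20  ker:fio,fjo,fjx,fox,ijo,ijx,ioq,iou,iox,iqu,joq,jox,oqu,oux
∂3: piv[bfio,bijo,bijx,biox,bjox,fijx,fioq,fiou,fiqu,foqu,ijoq] rk=11  ker:ijox,ioqu
∂2c = −{b,o} + {b,x} + {f,i} − {f,j} + {f,o} − {f,x} − {i,j} − {i,o} + 3·{i,x} + {j,q} − 3·{j,x} + {o,q} − {o,u} − {o,x} + {q,u} + {q,x}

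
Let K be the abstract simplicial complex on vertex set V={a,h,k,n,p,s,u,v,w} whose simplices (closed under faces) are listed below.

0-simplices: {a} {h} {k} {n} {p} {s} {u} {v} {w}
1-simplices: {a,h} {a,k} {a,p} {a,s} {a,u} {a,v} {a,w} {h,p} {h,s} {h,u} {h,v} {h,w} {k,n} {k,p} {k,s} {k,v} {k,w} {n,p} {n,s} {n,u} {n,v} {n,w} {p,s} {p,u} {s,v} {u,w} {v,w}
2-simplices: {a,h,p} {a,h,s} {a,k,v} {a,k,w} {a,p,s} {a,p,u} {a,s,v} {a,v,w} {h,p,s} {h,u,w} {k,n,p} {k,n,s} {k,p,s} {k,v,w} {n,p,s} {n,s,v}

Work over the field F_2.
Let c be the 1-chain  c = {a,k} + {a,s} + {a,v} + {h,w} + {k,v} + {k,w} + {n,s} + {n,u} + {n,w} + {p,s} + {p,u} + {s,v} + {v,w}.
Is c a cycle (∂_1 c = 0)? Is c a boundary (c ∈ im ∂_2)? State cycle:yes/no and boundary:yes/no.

cycle:no boundary:no

n_0=9 n_1=27 n_2=16  [Z2]
∂1: piv[ah,ak,ap,as,au,av,aw,kn] rk=8  ker:hp,hs,hu,hv,hw,kp,ks,kv,kw,np,ns,nu,nv,nw,ps,pu,sv,uw,vw
∂2: piv[ahp,ahs,akv,akw,aps,apu,asv,avw,huw,knp,kns,kps,nsv] rk=13  ker:hps,kvw,nps
∂1c = {a} + {h} + {k} + {n}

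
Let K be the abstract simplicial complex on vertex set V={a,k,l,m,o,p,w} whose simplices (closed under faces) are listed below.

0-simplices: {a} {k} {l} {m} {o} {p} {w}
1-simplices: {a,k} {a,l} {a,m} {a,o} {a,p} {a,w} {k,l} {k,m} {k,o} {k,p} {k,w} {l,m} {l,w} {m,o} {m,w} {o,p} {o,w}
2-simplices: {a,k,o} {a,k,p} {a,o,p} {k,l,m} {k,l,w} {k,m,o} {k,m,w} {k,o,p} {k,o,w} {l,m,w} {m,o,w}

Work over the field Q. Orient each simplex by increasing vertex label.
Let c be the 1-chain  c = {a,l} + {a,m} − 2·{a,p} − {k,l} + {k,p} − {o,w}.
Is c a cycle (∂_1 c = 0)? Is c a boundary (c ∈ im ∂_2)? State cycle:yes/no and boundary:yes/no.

cycle:no boundary:no

n_0=7 n_1=17 n_2=11  [Q]
∂1: piv[ak,al,am,ao,ap,aw] rk=6  ker:kl,km,ko,kp,kw,lm,lw,mo,mw,op,ow
∂2: piv[ako,akp,aop,klm,klw,kmo,kmw,kow] rk=8  ker:kop,lmw,mow
∂1c = {m} + {o} − {p} − {w}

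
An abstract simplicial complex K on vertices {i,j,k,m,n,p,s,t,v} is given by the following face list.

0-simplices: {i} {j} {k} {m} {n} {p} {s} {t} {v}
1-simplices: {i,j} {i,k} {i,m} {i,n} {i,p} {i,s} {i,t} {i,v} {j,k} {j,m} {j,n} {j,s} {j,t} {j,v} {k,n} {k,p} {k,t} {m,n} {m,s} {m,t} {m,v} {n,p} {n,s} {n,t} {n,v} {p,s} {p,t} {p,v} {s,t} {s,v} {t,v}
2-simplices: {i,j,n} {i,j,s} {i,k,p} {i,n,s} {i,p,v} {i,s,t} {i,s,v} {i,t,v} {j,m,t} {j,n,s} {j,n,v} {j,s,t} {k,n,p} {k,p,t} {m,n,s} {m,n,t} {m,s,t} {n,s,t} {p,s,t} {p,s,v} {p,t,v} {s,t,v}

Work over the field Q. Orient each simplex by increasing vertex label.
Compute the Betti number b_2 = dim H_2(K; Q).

n_0=9 n_1=31 n_2=22  [Q]
∂1: piv[ij,ik,im,in,ip,is,it,iv] rk=8  ker:jk,jm,jn,js,jt,jv,kn,kp,kt,mn,ms,mt,mv,np,ns,nt,nv,ps,pt,pv,st,sv,tv
∂2: piv[ijn,ijs,ikp,ins,ipv,ist,isv,itv,jmt,jnv,jst,knp,kpt,mns,mnt,mst,pst,psv] rk=18  ker:jns,nst,ptv,stv
b_2=(22−18)−0=4

b_2=4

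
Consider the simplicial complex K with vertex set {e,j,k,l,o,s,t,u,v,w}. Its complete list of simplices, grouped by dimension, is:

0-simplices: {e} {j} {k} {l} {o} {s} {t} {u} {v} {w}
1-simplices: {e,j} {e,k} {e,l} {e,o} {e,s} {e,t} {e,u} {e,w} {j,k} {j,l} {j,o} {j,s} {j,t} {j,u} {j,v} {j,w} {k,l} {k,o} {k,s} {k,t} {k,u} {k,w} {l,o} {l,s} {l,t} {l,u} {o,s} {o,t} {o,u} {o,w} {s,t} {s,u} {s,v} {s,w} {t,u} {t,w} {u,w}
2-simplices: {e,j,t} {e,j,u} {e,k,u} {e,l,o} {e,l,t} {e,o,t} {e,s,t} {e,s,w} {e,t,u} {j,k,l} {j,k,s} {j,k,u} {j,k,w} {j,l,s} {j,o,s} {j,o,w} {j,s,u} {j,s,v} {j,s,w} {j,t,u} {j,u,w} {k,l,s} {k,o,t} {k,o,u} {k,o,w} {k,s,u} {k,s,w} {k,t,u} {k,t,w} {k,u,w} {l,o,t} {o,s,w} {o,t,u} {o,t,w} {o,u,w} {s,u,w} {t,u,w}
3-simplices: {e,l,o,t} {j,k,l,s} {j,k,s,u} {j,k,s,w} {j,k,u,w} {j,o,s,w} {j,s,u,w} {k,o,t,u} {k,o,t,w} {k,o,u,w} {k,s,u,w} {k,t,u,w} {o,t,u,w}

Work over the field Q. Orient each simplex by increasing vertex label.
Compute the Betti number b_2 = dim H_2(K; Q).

b_2=1

n_0=10 n_1=37 n_2=37 n_3=13  [Q]
∂1: piv[ej,ek,el,eo,es,et,eu,ew,jv] rk=9  ker:jk,jl,jo,js,jt,ju,jw,kl,ko,ks,kt,ku,kw,lo,ls,lt,lu,os,ot,ou,ow,st,su,sv,sw,tu,tw,uw
∂2: piv[ejt,eju,eku,elo,elt,eot,est,esw,etu,jkl,jks,jku,jkw,jls,jos,jow,jsu,jsv,jsw,juw,kot,kou,kow,ktu,ktw] rk=25  ker:jtu,kls,ksu,ksw,kuw,lot,osw,otu,otw,ouw,suw,tuw
∂3: piv[elot,jkls,jksu,jksw,jkuw,josw,jsuw,kotu,kotw,kouw,ktuw] rk=11  ker:ksuw,otuw
b_2=(37−25)−11=1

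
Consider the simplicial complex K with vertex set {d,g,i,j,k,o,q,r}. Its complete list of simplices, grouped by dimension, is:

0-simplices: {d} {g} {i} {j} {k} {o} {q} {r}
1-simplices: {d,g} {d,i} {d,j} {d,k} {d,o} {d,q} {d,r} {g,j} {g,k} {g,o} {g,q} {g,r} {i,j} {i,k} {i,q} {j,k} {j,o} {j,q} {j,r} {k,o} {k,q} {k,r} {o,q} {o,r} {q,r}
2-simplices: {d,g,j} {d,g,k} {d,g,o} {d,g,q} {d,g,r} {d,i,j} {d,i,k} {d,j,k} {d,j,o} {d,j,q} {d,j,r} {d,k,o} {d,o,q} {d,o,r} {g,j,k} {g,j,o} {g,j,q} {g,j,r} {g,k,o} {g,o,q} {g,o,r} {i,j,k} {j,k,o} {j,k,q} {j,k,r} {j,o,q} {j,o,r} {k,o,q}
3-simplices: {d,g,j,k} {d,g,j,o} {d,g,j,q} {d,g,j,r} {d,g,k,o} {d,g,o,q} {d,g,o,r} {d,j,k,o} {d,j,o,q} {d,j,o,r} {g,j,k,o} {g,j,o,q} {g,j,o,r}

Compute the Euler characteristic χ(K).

n_0=8 n_1=25 n_2=28 n_3=13
χ=+8−25+28−13=-2

χ(K)=-2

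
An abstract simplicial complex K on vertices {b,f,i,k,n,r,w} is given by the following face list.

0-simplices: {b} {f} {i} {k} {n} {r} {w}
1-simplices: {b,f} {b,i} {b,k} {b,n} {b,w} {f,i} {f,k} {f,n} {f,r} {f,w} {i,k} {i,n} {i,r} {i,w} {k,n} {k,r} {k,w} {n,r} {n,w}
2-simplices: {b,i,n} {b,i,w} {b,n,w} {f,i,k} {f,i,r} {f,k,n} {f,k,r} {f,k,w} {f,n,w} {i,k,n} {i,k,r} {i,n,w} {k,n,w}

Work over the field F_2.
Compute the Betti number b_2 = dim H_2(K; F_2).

b_2=3

n_0=7 n_1=19 n_2=13  [Z2]
∂1: piv[bf,bi,bk,bn,bw,fr] rk=6  ker:fi,fk,fn,fw,ik,in,ir,iw,kn,kr,kw,nr,nw
∂2: piv[bin,biw,bnw,fik,fir,fkn,fkr,fkw,fnw,ikn] rk=10  ker:ikr,inw,knw
b_2=(13−10)−0=3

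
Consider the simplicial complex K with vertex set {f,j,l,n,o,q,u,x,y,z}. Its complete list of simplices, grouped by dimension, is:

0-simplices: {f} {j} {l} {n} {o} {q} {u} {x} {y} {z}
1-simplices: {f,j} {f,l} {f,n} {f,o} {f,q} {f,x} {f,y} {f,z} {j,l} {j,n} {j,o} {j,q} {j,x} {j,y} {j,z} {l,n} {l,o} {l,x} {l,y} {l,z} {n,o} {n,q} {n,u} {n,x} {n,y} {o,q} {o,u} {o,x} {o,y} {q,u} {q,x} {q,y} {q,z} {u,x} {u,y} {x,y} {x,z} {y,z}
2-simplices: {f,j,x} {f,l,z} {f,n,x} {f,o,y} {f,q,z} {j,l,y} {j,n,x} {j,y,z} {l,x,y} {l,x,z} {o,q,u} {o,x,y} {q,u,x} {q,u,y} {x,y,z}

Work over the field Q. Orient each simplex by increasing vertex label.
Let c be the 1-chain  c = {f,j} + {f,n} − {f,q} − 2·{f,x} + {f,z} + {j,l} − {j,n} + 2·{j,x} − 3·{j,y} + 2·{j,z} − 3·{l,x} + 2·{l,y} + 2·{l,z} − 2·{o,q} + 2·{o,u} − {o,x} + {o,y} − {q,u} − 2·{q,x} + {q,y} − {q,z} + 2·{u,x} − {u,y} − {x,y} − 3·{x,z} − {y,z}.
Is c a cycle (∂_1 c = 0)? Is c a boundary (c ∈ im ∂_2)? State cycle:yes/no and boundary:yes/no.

n_0=10 n_1=38 n_2=15  [Q]
∂1: piv[fj,fl,fn,fo,fq,fx,fy,fz,nu] rk=9  ker:jl,jn,jo,jq,jx,jy,jz,ln,lo,lx,ly,lz,no,nq,nx,ny,oq,ou,ox,oy,qu,qx,qy,qz,ux,uy,xy,xz,yz
∂2: piv[fjx,flz,fnx,foy,fqz,jly,jnx,jyz,lxy,lxz,oqu,oxy,qux,quy,xyz] rk=15
∂1c = 0
c vs im∂2: reduces to 0 ⇒ boundary

cycle:yes boundary:yes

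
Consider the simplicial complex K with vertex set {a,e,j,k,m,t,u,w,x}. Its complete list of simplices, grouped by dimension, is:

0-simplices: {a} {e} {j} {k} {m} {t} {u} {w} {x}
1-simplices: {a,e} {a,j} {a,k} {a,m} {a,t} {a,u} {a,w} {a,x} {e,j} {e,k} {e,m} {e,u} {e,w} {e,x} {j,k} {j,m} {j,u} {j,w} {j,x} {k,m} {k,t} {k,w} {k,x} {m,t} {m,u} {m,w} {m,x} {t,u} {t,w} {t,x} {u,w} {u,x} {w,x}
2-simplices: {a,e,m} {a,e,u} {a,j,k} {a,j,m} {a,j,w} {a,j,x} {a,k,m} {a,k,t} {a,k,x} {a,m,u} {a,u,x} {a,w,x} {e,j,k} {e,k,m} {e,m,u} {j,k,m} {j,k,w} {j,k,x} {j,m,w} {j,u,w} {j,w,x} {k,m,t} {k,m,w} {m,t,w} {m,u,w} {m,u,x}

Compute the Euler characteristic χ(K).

χ(K)=2

n_0=9 n_1=33 n_2=26
χ=+9−33+26=2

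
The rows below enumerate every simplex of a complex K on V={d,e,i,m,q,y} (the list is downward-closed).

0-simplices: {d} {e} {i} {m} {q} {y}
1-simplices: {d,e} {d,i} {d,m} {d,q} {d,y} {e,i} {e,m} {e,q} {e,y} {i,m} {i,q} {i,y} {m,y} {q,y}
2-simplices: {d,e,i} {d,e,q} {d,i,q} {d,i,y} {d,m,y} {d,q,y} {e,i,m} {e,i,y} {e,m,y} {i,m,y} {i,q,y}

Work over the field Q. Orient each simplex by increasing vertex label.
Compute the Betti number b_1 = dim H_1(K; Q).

n_0=6 n_1=14 n_2=11  [Q]
∂1: piv[de,di,dm,dq,dy] rk=5  ker:ei,em,eq,ey,im,iq,iy,my,qy
∂2: piv[dei,deq,diq,diy,dmy,dqy,eim,eiy,emy] rk=9  ker:imy,iqy
b_1=(14−5)−9=0

b_1=0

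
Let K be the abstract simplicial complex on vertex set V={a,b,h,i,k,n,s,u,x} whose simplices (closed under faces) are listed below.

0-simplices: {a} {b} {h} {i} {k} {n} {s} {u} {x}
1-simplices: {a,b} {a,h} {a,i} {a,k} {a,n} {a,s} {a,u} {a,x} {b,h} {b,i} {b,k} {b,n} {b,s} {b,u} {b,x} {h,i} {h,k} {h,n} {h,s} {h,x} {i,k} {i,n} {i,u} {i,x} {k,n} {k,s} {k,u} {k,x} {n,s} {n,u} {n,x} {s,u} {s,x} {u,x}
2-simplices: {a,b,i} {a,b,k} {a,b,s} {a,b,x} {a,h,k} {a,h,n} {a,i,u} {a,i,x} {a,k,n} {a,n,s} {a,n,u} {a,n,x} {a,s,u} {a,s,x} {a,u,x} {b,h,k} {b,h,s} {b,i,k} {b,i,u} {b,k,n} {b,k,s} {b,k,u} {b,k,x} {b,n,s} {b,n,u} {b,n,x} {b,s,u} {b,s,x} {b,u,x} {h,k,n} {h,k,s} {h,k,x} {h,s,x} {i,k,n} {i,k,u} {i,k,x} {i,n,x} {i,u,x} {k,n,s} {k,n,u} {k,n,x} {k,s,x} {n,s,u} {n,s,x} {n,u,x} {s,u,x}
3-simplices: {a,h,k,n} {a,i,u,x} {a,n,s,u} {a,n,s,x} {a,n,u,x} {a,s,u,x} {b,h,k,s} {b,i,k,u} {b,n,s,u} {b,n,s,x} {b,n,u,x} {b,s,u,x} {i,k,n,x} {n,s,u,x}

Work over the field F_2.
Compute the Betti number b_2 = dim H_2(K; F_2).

n_0=9 n_1=34 n_2=46 n_3=14  [Z2]
∂1: piv[ab,ah,ai,ak,an,as,au,ax] rk=8  ker:bh,bi,bk,bn,bs,bu,bx,hi,hk,hn,hs,hx,ik,in,iu,ix,kn,ks,ku,kx,ns,nu,nx,su,sx,ux
∂2: piv[abi,abk,abs,abx,ahk,ahn,aiu,aix,akn,ans,anu,anx,asu,asx,aux,bhk,bhs,bik,biu,bkn,bks,bku,bkx,hkx,ikn] rk=25  ker:bns,bnu,bnx,bsu,bsx,bux,hkn,hks,hsx,iku,ikx,inx,iux,kns,knu,knx,ksx,nsu,nsx,nux,sux
∂3: piv[ahkn,aiux,ansu,ansx,anux,asux,bhks,biku,bnsu,bnsx,bnux,iknx] rk=12  ker:bsux,nsux
b_2=(46−25)−12=9

b_2=9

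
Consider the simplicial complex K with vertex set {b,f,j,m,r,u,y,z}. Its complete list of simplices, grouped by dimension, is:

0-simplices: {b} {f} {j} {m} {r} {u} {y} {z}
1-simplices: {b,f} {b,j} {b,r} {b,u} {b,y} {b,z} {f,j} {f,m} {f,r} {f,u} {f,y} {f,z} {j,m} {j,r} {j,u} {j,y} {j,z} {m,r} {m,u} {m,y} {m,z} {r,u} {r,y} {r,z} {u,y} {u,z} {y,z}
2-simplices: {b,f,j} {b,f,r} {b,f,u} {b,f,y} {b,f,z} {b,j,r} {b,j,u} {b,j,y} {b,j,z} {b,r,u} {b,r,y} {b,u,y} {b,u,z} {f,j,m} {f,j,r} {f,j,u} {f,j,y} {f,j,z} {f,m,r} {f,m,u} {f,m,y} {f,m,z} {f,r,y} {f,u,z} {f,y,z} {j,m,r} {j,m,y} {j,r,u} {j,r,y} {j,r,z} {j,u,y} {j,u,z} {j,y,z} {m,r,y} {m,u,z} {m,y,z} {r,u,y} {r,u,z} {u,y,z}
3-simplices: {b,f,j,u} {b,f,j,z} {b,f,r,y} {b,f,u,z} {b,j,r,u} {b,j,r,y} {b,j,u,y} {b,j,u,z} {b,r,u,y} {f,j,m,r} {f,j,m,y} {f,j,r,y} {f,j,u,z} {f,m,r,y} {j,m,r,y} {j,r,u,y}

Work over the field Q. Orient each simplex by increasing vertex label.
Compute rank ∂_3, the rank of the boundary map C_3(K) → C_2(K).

rank∂_3=13

n_0=8 n_1=27 n_2=39 n_3=16  [Q]
∂1: piv[bf,bj,br,bu,by,bz,fm] rk=7  ker:fj,fr,fu,fy,fz,jm,jr,ju,jy,jz,mr,mu,my,mz,ru,ry,rz,uy,uz,yz
∂2: piv[bfj,bfr,bfu,bfy,bfz,bjr,bju,bjy,bjz,bru,bry,buy,buz,fjm,fmr,fmu,fmy,fmz,fyz,jrz] rk=20  ker:fjr,fju,fjy,fjz,fry,fuz,jmr,jmy,jru,jry,juy,juz,jyz,mry,muz,myz,ruy,ruz,uyz
∂3: piv[bfju,bfjz,bfry,bfuz,bjru,bjry,bjuy,bjuz,bruy,fjmr,fjmy,fjry,fmry] rk=13  ker:fjuz,jmry,jruy
rk∂_3=13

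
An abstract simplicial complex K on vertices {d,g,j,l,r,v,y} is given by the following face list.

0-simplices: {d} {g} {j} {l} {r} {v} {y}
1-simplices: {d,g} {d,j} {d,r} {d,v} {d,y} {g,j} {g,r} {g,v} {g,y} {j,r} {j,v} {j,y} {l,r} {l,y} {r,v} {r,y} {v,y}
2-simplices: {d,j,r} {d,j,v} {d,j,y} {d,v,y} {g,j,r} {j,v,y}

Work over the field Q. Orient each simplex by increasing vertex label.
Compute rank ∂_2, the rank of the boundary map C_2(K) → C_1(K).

rank∂_2=5

n_0=7 n_1=17 n_2=6  [Q]
∂1: piv[dg,dj,dr,dv,dy,lr] rk=6  ker:gj,gr,gv,gy,jr,jv,jy,ly,rv,ry,vy
∂2: piv[djr,djv,djy,dvy,gjr] rk=5  ker:jvy
rk∂_2=5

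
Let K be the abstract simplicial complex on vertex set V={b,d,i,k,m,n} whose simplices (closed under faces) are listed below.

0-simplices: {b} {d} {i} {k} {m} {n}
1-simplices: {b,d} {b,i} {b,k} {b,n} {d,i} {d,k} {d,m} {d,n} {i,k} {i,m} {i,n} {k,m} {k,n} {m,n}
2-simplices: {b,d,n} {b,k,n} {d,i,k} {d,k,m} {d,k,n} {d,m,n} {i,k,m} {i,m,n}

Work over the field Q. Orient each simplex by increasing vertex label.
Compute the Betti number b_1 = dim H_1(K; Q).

b_1=1

n_0=6 n_1=14 n_2=8  [Q]
∂1: piv[bd,bi,bk,bn,dm] rk=5  ker:di,dk,dn,ik,im,in,km,kn,mn
∂2: piv[bdn,bkn,dik,dkm,dkn,dmn,ikm,imn] rk=8
b_1=(14−5)−8=1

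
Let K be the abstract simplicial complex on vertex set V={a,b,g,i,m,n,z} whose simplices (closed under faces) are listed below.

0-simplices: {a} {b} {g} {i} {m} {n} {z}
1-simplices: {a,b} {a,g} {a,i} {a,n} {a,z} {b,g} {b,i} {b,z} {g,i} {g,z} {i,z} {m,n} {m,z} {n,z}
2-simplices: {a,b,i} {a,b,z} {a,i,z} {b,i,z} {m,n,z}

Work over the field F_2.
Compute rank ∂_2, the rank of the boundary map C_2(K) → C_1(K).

n_0=7 n_1=14 n_2=5  [Z2]
∂1: piv[ab,ag,ai,an,az,mn] rk=6  ker:bg,bi,bz,gi,gz,iz,mz,nz
∂2: piv[abi,abz,aiz,mnz] rk=4  ker:biz
rk∂_2=4

rank∂_2=4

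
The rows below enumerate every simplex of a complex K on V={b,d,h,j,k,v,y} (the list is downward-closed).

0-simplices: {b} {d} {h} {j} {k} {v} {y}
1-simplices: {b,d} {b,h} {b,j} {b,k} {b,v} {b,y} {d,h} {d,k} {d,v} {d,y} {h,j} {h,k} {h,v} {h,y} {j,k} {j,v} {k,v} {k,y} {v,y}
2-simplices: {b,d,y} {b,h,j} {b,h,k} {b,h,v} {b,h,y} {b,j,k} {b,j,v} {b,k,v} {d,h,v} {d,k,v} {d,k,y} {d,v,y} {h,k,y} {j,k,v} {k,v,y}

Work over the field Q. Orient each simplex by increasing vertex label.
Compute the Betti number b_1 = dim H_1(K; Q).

b_1=0

n_0=7 n_1=19 n_2=15  [Q]
∂1: piv[bd,bh,bj,bk,bv,by] rk=6  ker:dh,dk,dv,dy,hj,hk,hv,hy,jk,jv,kv,ky,vy
∂2: piv[bdy,bhj,bhk,bhv,bhy,bjk,bjv,bkv,dhv,dkv,dky,dvy,hky] rk=13  ker:jkv,kvy
b_1=(19−6)−13=0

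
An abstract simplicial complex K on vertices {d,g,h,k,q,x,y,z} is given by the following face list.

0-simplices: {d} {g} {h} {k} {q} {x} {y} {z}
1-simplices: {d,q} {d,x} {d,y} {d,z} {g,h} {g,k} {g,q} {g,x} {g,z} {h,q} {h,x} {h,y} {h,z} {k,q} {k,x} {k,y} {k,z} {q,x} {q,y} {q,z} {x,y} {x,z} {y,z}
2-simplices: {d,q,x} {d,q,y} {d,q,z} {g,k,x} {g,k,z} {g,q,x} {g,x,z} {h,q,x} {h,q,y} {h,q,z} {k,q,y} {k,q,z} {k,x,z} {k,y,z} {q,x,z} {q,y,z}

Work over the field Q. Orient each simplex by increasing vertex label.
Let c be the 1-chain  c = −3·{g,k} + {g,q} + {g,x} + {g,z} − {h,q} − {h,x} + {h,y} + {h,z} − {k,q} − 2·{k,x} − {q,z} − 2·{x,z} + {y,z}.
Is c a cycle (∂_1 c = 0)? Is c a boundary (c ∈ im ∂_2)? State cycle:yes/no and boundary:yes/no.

cycle:yes boundary:yes

n_0=8 n_1=23 n_2=16  [Q]
∂1: piv[dq,dx,dy,dz,gh,gk,gq] rk=7  ker:gx,gz,hq,hx,hy,hz,kq,kx,ky,kz,qx,qy,qz,xy,xz,yz
∂2: piv[dqx,dqy,dqz,gkx,gkz,gqx,gxz,hqx,hqy,hqz,kqy,kqz,kyz,qxz] rk=14  ker:kxz,qyz
∂1c = 0
c vs im∂2: reduces to 0 ⇒ boundary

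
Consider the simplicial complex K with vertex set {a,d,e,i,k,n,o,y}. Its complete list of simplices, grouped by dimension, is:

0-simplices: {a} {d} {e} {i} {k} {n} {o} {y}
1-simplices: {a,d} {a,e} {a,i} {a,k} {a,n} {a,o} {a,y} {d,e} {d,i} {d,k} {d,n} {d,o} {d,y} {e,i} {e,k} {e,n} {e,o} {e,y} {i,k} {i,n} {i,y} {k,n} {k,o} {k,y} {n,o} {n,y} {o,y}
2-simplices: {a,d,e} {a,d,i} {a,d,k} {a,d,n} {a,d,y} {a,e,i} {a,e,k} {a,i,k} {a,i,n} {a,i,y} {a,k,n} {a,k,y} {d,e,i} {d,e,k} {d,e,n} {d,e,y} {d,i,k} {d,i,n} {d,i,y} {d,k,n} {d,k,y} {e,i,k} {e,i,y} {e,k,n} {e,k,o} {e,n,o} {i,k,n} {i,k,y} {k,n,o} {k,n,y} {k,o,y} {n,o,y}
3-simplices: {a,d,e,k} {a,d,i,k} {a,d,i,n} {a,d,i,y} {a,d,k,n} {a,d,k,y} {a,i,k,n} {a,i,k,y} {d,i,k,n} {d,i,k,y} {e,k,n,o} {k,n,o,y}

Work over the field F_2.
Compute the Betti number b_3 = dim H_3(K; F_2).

b_3=2

n_0=8 n_1=27 n_2=32 n_3=12  [Z2]
∂1: piv[ad,ae,ai,ak,an,ao,ay] rk=7  ker:de,di,dk,dn,do,dy,ei,ek,en,eo,ey,ik,in,iy,kn,ko,ky,no,ny,oy
∂2: piv[ade,adi,adk,adn,ady,aei,aek,aik,ain,aiy,akn,aky,den,dey,eko,eno,kny,koy] rk=18  ker:dei,dek,dik,din,diy,dkn,dky,eik,eiy,ekn,ikn,iky,kno,noy
∂3: piv[adek,adik,adin,adiy,adkn,adky,aikn,aiky,ekno,knoy] rk=10  ker:dikn,diky
b_3=(12−10)−0=2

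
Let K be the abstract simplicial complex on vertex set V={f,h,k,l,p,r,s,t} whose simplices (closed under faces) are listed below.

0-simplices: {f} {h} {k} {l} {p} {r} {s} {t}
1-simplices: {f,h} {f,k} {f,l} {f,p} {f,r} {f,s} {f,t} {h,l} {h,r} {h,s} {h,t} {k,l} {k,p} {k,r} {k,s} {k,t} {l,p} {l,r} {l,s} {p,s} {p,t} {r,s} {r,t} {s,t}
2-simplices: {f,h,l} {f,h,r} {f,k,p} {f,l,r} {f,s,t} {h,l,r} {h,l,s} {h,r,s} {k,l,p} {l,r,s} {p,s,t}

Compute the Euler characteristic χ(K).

χ(K)=-5

n_0=8 n_1=24 n_2=11
χ=+8−24+11=-5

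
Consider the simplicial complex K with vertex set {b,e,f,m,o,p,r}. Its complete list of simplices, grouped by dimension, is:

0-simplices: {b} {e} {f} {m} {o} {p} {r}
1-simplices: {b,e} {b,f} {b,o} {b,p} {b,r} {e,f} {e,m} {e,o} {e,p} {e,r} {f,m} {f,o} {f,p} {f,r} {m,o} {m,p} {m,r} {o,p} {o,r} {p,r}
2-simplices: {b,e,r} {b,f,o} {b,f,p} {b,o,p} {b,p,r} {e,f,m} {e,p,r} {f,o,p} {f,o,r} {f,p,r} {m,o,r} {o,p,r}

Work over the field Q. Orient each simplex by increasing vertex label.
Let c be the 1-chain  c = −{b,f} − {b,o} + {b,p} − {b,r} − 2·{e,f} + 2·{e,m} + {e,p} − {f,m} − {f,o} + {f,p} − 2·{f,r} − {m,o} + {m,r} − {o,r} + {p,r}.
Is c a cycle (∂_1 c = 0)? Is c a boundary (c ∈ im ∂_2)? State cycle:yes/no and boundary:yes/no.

cycle:no boundary:no

n_0=7 n_1=20 n_2=12  [Q]
∂1: piv[be,bf,bo,bp,br,em] rk=6  ker:ef,eo,ep,er,fm,fo,fp,fr,mo,mp,mr,op,or,pr
∂2: piv[ber,bfo,bfp,bop,bpr,efm,epr,for,fpr,mor] rk=10  ker:fop,opr
∂1c = 2·{b} − {e} + {m} − 2·{o} + 2·{p} − 2·{r}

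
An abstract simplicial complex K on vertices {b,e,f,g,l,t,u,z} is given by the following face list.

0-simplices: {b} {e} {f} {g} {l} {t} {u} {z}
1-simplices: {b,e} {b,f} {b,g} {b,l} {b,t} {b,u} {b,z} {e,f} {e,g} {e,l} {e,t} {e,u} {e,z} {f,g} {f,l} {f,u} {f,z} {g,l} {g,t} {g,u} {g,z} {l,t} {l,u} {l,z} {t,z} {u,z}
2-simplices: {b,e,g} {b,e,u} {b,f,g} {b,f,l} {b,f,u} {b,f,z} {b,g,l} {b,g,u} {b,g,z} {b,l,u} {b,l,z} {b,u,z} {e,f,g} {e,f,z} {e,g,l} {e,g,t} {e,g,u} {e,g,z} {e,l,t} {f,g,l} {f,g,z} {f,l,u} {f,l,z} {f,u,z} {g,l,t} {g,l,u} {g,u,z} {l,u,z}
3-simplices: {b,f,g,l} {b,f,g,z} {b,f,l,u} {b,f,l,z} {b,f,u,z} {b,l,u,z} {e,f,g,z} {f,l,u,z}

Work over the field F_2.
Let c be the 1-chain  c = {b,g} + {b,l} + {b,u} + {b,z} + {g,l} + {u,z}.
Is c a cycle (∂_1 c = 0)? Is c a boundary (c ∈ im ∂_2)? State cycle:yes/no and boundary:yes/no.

n_0=8 n_1=26 n_2=28 n_3=8  [Z2]
∂1: piv[be,bf,bg,bl,bt,bu,bz] rk=7  ker:ef,eg,el,et,eu,ez,fg,fl,fu,fz,gl,gt,gu,gz,lt,lu,lz,tz,uz
∂2: piv[beg,beu,bfg,bfl,bfu,bfz,bgl,bgu,bgz,blu,blz,buz,efg,efz,egl,egt,elt] rk=17  ker:egu,egz,fgl,fgz,flu,flz,fuz,glt,glu,guz,luz
∂3: piv[bfgl,bfgz,bflu,bflz,bfuz,bluz,efgz] rk=7  ker:fluz
∂1c = 0
c vs im∂2: reduces to 0 ⇒ boundary

cycle:yes boundary:yes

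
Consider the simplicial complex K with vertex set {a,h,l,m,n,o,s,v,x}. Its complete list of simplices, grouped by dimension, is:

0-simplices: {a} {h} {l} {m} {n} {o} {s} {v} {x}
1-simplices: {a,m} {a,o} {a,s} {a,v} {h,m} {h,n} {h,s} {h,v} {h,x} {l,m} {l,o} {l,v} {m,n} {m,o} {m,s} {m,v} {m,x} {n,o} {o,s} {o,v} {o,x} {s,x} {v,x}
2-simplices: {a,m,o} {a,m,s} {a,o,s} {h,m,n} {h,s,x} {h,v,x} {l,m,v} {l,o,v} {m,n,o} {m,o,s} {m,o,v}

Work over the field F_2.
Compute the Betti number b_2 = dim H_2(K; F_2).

n_0=9 n_1=23 n_2=11  [Z2]
∂1: piv[am,ao,as,av,hm,hn,hx,lm] rk=8  ker:hs,hv,lo,lv,mn,mo,ms,mv,mx,no,os,ov,ox,sx,vx
∂2: piv[amo,ams,aos,hmn,hsx,hvx,lmv,lov,mno,mov] rk=10  ker:mos
b_2=(11−10)−0=1

b_2=1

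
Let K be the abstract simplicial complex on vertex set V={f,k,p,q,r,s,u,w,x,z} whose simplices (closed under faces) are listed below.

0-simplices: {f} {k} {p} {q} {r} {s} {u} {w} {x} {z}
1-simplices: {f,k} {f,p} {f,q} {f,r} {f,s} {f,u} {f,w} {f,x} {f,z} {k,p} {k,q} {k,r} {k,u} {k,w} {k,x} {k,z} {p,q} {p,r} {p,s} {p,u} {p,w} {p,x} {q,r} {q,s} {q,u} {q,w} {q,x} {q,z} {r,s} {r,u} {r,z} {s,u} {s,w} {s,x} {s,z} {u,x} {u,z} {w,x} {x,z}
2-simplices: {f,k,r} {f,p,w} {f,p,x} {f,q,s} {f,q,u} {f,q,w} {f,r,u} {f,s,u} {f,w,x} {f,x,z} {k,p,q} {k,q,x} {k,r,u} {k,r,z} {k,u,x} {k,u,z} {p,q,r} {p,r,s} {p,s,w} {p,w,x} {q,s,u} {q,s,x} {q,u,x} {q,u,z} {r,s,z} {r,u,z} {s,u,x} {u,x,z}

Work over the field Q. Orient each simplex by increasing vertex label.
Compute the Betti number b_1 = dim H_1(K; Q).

n_0=10 n_1=39 n_2=28  [Q]
∂1: piv[fk,fp,fq,fr,fs,fu,fw,fx,fz] rk=9  ker:kp,kq,kr,ku,kw,kx,kz,pq,pr,ps,pu,pw,px,qr,qs,qu,qw,qx,qz,rs,ru,rz,su,sw,sx,sz,ux,uz,wx,xz
∂2: piv[fkr,fpw,fpx,fqs,fqu,fqw,fru,fsu,fwx,fxz,kpq,kqx,kru,krz,kux,kuz,pqr,prs,psw,qsx,qux,quz,rsz,uxz] rk=24  ker:pwx,qsu,ruz,sux
b_1=(39−9)−24=6

b_1=6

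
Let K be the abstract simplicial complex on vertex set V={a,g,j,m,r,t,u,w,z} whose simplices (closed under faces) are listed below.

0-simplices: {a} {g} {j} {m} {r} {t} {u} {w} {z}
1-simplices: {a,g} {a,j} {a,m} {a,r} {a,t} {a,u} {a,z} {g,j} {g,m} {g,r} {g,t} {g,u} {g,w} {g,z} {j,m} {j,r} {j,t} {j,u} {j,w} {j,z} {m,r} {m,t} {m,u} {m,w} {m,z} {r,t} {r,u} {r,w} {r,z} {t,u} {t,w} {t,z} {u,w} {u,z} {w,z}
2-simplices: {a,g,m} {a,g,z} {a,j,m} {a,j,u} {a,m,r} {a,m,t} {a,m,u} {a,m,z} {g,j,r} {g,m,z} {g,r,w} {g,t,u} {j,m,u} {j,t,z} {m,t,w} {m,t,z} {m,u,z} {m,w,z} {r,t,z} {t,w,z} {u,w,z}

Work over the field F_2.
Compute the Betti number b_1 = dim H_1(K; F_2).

n_0=9 n_1=35 n_2=21  [Z2]
∂1: piv[ag,aj,am,ar,at,au,az,gw] rk=8  ker:gj,gm,gr,gt,gu,gz,jm,jr,jt,ju,jw,jz,mr,mt,mu,mw,mz,rt,ru,rw,rz,tu,tw,tz,uw,uz,wz
∂2: piv[agm,agz,ajm,aju,amr,amt,amu,amz,gjr,grw,gtu,jtz,mtw,mtz,muz,mwz,rtz,uwz] rk=18  ker:gmz,jmu,twz
b_1=(35−8)−18=9

b_1=9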